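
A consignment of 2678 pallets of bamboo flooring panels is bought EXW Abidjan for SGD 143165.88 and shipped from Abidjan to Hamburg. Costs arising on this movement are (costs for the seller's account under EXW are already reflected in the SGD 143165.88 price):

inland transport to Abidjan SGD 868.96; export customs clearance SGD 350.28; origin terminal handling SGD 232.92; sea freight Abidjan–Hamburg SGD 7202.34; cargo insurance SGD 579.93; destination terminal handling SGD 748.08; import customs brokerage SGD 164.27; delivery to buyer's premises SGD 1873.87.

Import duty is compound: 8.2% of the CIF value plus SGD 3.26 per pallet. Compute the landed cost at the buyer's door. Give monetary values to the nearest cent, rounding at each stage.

Total landed cost: SGD 176413.64

EXW: the seller makes goods available at their premises; the buyer bears all onward costs.
CIF value = EXW price + inland to port + export clearance + origin terminal + freight + insurance = 143165.88 + 868.96 + 350.28 + 232.92 + 7202.34 + 579.93 = 152400.31
Ad valorem component: 152400.31 × 8.2% = 12496.83
Specific component: 2678 × 3.26 = 8730.28
Import duty = 12496.83 + 8730.28 = 21227.11
Buyer bears: inland to port 868.96 + export clearance 350.28 + origin terminal 232.92 + freight 7202.34 + insurance 579.93 + destination terminal 748.08 + brokerage 164.27 + delivery 1873.87 + duty 21227.11 = 33247.76
Landed cost = invoice 143165.88 + 33247.76 = 176413.64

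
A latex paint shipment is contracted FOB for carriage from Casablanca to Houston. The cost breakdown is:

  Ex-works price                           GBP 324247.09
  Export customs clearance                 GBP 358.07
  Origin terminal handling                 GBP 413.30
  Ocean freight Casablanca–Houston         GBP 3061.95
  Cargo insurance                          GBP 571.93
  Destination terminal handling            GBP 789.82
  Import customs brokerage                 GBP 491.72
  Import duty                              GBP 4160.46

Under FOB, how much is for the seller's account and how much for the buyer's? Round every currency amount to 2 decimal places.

Seller: GBP 325018.46; buyer: GBP 9075.88

FOB: the seller bears costs until goods are on board at the origin port; the buyer bears freight, insurance and all costs thereafter.
Seller's account: goods 324247.09 + export clearance 358.07 + origin terminal 413.30 = 325018.46
Buyer's account: freight 3061.95 + insurance 571.93 + destination terminal 789.82 + brokerage 491.72 + duty 4160.46 = 9075.88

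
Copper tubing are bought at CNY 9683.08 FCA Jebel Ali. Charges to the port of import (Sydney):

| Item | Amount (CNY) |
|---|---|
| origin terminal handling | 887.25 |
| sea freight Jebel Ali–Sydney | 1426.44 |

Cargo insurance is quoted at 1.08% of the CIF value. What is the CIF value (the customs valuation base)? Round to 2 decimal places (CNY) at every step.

Let C be the CIF value. C = FCA price + pre-shipment costs + freight + 1.08% × C
C − 1.08% × C = 9683.08 + 887.25 + 1426.44
0.9892 × C = 11996.77
C = 11996.77 / 0.9892 = 12127.75
Insurance premium = 1.08% × 12127.75 = 130.98

CIF value: CNY 12127.75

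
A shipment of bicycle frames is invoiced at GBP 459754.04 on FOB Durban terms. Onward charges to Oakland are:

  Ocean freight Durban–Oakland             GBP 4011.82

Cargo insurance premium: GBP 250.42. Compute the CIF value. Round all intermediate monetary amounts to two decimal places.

CIF value: GBP 464016.28

CIF = FOB price + freight + insurance
CIF = 459754.04 + 4011.82 + 250.42 = 464016.28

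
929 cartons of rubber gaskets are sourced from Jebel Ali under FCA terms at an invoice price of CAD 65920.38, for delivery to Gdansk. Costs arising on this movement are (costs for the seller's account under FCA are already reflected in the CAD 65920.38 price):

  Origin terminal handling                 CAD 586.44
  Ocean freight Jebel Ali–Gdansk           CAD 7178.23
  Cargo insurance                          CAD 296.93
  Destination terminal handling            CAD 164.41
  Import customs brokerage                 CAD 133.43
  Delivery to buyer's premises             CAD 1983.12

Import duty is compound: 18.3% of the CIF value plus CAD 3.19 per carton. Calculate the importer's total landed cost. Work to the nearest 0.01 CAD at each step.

FCA: the seller delivers export-cleared goods to the carrier; the buyer bears costs from that point.
CIF value = FCA price + origin terminal + freight + insurance = 65920.38 + 586.44 + 7178.23 + 296.93 = 73981.98
Ad valorem component: 73981.98 × 18.3% = 13538.70
Specific component: 929 × 3.19 = 2963.51
Import duty = 13538.70 + 2963.51 = 16502.21
Buyer bears: origin terminal 586.44 + freight 7178.23 + insurance 296.93 + destination terminal 164.41 + brokerage 133.43 + delivery 1983.12 + duty 16502.21 = 26844.77
Landed cost = invoice 65920.38 + 26844.77 = 92765.15

Total landed cost: CAD 92765.15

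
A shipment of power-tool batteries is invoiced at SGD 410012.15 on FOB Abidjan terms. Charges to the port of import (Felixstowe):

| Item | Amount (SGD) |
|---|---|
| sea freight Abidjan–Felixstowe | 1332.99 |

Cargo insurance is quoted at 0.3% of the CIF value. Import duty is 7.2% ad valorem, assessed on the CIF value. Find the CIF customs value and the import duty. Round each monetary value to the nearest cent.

Let C be the CIF value. C = FOB price + freight + 0.3% × C
C − 0.3% × C = 410012.15 + 1332.99
0.997 × C = 411345.14
C = 411345.14 / 0.997 = 412582.89
Insurance premium = 0.3% × 412582.89 = 1237.75
Import duty = 412582.89 × 7.2% = 29705.97

CIF value: SGD 412582.89; import duty: SGD 29705.97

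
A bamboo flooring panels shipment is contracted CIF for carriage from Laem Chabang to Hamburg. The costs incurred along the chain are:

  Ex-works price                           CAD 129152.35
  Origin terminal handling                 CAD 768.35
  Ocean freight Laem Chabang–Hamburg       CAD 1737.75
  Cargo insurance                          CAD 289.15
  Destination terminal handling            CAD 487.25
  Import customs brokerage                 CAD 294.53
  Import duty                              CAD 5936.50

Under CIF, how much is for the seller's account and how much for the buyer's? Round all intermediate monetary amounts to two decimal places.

Seller: CAD 131947.60; buyer: CAD 6718.28

CIF: the seller pays costs through ocean freight and marine insurance to the destination port.
Seller's account: goods 129152.35 + origin terminal 768.35 + freight 1737.75 + insurance 289.15 = 131947.60
Buyer's account: destination terminal 487.25 + brokerage 294.53 + duty 5936.50 = 6718.28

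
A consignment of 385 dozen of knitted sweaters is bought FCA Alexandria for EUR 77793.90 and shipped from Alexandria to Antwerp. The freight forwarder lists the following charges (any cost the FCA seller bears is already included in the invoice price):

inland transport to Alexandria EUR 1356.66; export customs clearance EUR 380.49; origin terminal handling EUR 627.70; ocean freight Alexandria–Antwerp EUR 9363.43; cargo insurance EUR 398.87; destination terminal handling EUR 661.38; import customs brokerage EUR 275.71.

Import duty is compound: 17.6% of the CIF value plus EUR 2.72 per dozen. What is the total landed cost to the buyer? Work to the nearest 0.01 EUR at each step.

Total landed cost: EUR 105688.56

FCA: the seller delivers export-cleared goods to the carrier; the buyer bears costs from that point.
Already in the invoice (seller's account under FCA): inland to port, export clearance — exclude.
CIF value = FCA price + origin terminal + freight + insurance = 77793.90 + 627.70 + 9363.43 + 398.87 = 88183.90
Ad valorem component: 88183.90 × 17.6% = 15520.37
Specific component: 385 × 2.72 = 1047.20
Import duty = 15520.37 + 1047.20 = 16567.57
Buyer bears: origin terminal 627.70 + freight 9363.43 + insurance 398.87 + destination terminal 661.38 + brokerage 275.71 + duty 16567.57 = 27894.66
Landed cost = invoice 77793.90 + 27894.66 = 105688.56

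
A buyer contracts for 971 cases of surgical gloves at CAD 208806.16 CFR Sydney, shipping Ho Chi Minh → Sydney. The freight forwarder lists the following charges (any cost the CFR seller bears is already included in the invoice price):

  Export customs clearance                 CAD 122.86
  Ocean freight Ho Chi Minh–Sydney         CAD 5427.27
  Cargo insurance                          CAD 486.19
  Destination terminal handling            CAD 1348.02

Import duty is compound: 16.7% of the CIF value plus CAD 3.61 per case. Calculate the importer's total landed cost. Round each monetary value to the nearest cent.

Total landed cost: CAD 249097.50

CFR: the seller pays costs through ocean freight to the destination port, but not insurance.
Already in the invoice (seller's account under CFR): export clearance, freight — exclude.
CIF value = CFR price + insurance = 208806.16 + 486.19 = 209292.35
Ad valorem component: 209292.35 × 16.7% = 34951.82
Specific component: 971 × 3.61 = 3505.31
Import duty = 34951.82 + 3505.31 = 38457.13
Buyer bears: insurance 486.19 + destination terminal 1348.02 + duty 38457.13 = 40291.34
Landed cost = invoice 208806.16 + 40291.34 = 249097.50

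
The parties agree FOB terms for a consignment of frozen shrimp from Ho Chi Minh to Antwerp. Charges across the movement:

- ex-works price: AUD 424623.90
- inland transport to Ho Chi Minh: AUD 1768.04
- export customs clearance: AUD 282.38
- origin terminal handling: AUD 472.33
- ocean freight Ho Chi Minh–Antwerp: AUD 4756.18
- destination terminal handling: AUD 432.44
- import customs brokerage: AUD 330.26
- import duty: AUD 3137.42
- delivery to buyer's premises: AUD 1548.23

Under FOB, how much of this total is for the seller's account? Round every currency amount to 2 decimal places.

Seller's account: AUD 427146.65

FOB: the seller bears costs until goods are on board at the origin port; the buyer bears freight, insurance and all costs thereafter.
Seller's account: goods 424623.90 + inland to port 1768.04 + export clearance 282.38 + origin terminal 472.33 = 427146.65
Buyer's account: freight 4756.18 + destination terminal 432.44 + brokerage 330.26 + duty 3137.42 + delivery 1548.23 = 10204.53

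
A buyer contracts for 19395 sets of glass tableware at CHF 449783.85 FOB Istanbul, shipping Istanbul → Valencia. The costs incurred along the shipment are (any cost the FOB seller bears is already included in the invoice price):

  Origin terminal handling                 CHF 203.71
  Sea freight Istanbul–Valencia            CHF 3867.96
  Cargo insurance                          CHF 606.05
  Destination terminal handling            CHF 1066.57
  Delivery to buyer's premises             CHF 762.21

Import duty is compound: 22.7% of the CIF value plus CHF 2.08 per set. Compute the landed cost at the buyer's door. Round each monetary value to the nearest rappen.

FOB: the seller bears costs until goods are on board at the origin port; the buyer bears freight, insurance and all costs thereafter.
Already in the invoice (seller's account under FOB): origin terminal — exclude.
CIF value = FOB price + freight + insurance = 449783.85 + 3867.96 + 606.05 = 454257.86
Ad valorem component: 454257.86 × 22.7% = 103116.53
Specific component: 19395 × 2.08 = 40341.60
Import duty = 103116.53 + 40341.60 = 143458.13
Buyer bears: freight 3867.96 + insurance 606.05 + destination terminal 1066.57 + delivery 762.21 + duty 143458.13 = 149760.92
Landed cost = invoice 449783.85 + 149760.92 = 599544.77

Total landed cost: CHF 599544.77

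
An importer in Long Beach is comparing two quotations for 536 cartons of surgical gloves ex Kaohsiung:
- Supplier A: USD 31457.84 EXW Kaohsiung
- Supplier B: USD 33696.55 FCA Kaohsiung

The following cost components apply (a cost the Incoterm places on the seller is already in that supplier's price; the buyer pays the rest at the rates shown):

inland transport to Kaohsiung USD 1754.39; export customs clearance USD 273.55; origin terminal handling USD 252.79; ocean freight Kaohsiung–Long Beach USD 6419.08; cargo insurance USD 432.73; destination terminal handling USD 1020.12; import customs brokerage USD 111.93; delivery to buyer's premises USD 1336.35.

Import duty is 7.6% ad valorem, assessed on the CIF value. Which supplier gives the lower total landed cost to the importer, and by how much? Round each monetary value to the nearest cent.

Supplier A is cheaper by USD 226.79

Supplier A (EXW):
CIF value = EXW price + inland to port + export clearance + origin terminal + freight + insurance = 31457.84 + 1754.39 + 273.55 + 252.79 + 6419.08 + 432.73 = 40590.38
Import duty = 40590.38 × 7.6% = 3084.87
Buyer bears (A): 1754.39 + 273.55 + 252.79 + 6419.08 + 432.73 + 1020.12 + 111.93 + 1336.35 = 11600.94
Landed cost (A) = invoice 31457.84 + 11600.94 + duty 3084.87 = 46143.65
Supplier B (FCA):
CIF value = FCA price + origin terminal + freight + insurance = 33696.55 + 252.79 + 6419.08 + 432.73 = 40801.15
Import duty = 40801.15 × 7.6% = 3100.89
Buyer bears (B): 252.79 + 6419.08 + 432.73 + 1020.12 + 111.93 + 1336.35 = 9573.00
Landed cost (B) = invoice 33696.55 + 9573.00 + duty 3100.89 = 46370.44
Difference = |46143.65 − 46370.44| = 226.79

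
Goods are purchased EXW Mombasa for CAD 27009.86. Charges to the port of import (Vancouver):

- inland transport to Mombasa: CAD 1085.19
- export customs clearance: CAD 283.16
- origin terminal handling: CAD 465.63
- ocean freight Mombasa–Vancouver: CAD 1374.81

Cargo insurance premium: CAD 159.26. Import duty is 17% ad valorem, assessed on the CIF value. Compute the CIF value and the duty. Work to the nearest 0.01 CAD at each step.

CIF = EXW price + pre-shipment costs + freight + insurance
CIF = 27009.86 + 1085.19 + 283.16 + 465.63 + 1374.81 + 159.26 = 30377.91
Import duty = 30377.91 × 17% = 5164.24

CIF value: CAD 30377.91; import duty: CAD 5164.24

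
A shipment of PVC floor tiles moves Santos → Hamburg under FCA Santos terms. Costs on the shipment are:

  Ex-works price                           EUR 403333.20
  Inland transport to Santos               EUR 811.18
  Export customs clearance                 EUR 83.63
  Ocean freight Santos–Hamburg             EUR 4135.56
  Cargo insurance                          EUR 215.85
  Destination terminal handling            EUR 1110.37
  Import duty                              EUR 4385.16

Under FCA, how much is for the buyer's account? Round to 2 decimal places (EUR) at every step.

Buyer's account: EUR 9846.94

FCA: the seller delivers export-cleared goods to the carrier; the buyer bears costs from that point.
Seller's account: goods 403333.20 + inland to port 811.18 + export clearance 83.63 = 404228.01
Buyer's account: freight 4135.56 + insurance 215.85 + destination terminal 1110.37 + duty 4385.16 = 9846.94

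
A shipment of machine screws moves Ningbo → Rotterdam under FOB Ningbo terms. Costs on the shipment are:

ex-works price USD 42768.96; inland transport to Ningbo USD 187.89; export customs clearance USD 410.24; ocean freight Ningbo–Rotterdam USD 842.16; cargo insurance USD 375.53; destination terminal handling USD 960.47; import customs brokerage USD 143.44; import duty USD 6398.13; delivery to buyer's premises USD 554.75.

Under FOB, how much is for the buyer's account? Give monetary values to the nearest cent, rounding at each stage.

Buyer's account: USD 9274.48

FOB: the seller bears costs until goods are on board at the origin port; the buyer bears freight, insurance and all costs thereafter.
Seller's account: goods 42768.96 + inland to port 187.89 + export clearance 410.24 = 43367.09
Buyer's account: freight 842.16 + insurance 375.53 + destination terminal 960.47 + brokerage 143.44 + duty 6398.13 + delivery 554.75 = 9274.48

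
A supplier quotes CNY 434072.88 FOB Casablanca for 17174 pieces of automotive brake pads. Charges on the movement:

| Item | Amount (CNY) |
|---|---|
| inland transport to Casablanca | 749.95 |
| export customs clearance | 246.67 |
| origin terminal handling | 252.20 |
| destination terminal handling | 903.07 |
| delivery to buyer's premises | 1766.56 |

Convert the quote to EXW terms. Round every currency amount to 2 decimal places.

Not relevant to the conversion: destination terminal, delivery — on the buyer under both terms; not part of either seller's price.
From FOB to EXW, the seller no longer bears: inland to port, export clearance, origin terminal.
EXW price = 434072.88 − 749.95 − 246.67 − 252.20 = 432824.06

EXW price: CNY 432824.06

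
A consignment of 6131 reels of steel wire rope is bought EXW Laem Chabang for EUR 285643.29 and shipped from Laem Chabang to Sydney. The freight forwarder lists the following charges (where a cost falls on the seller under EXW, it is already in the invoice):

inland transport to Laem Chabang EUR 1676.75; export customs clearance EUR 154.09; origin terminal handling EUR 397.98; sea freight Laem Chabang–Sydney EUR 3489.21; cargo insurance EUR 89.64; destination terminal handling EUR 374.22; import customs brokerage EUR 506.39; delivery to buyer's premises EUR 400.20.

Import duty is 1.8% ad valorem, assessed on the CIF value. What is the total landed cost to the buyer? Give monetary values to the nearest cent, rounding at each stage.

Total landed cost: EUR 297977.89

EXW: the seller makes goods available at their premises; the buyer bears all onward costs.
CIF value = EXW price + inland to port + export clearance + origin terminal + freight + insurance = 285643.29 + 1676.75 + 154.09 + 397.98 + 3489.21 + 89.64 = 291450.96
Import duty = 291450.96 × 1.8% = 5246.12
Buyer bears: inland to port 1676.75 + export clearance 154.09 + origin terminal 397.98 + freight 3489.21 + insurance 89.64 + destination terminal 374.22 + brokerage 506.39 + delivery 400.20 + duty 5246.12 = 12334.60
Landed cost = invoice 285643.29 + 12334.60 = 297977.89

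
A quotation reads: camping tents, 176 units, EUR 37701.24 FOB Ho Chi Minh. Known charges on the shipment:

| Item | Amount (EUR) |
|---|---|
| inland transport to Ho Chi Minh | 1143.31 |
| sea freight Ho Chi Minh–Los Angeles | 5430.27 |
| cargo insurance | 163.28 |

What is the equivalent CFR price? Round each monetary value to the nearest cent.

Not relevant to the conversion: inland to port — on the seller under both FOB and CFR; already in the FOB price and stays in the CFR price. insurance — on the buyer under both terms; not part of either seller's price.
From FOB to CFR, the seller additionally bears: freight.
CFR price = 37701.24 + 5430.27 = 43131.51

CFR price: EUR 43131.51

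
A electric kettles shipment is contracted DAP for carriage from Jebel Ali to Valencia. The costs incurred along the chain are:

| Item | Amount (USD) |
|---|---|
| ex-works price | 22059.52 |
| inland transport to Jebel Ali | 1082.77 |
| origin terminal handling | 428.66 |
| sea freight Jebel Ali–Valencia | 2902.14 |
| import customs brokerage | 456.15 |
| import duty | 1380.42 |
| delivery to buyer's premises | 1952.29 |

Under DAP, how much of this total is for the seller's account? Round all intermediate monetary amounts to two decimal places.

Seller's account: USD 28425.38

DAP: the seller bears all costs to the named destination except import duty and clearance.
Seller's account: goods 22059.52 + inland to port 1082.77 + origin terminal 428.66 + freight 2902.14 + delivery 1952.29 = 28425.38
Buyer's account: brokerage 456.15 + duty 1380.42 = 1836.57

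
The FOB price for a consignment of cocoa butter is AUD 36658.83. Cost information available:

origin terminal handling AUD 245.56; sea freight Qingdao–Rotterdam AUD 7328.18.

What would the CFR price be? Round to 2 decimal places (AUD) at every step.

CFR price: AUD 43987.01

Not relevant to the conversion: origin terminal — on the seller under both FOB and CFR; already in the FOB price and stays in the CFR price.
From FOB to CFR, the seller additionally bears: freight.
CFR price = 36658.83 + 7328.18 = 43987.01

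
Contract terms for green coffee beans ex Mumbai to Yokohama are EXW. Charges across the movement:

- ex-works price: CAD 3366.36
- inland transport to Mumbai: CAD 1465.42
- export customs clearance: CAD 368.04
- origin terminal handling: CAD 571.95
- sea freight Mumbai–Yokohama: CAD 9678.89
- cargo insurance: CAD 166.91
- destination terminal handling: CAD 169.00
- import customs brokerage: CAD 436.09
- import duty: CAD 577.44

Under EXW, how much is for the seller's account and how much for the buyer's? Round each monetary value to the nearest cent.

EXW: the seller makes goods available at their premises; the buyer bears all onward costs.
Seller's account: goods 3366.36 = 3366.36
Buyer's account: inland to port 1465.42 + export clearance 368.04 + origin terminal 571.95 + freight 9678.89 + insurance 166.91 + destination terminal 169.00 + brokerage 436.09 + duty 577.44 = 13433.74

Seller: CAD 3366.36; buyer: CAD 13433.74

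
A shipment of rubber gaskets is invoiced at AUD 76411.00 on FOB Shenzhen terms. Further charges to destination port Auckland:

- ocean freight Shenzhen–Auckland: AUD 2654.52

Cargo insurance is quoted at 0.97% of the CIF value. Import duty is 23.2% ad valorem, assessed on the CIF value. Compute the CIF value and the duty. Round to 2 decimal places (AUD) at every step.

CIF value: AUD 79839.97; import duty: AUD 18522.87

Let C be the CIF value. C = FOB price + freight + 0.97% × C
C − 0.97% × C = 76411.00 + 2654.52
0.9903 × C = 79065.52
C = 79065.52 / 0.9903 = 79839.97
Insurance premium = 0.97% × 79839.97 = 774.45
Import duty = 79839.97 × 23.2% = 18522.87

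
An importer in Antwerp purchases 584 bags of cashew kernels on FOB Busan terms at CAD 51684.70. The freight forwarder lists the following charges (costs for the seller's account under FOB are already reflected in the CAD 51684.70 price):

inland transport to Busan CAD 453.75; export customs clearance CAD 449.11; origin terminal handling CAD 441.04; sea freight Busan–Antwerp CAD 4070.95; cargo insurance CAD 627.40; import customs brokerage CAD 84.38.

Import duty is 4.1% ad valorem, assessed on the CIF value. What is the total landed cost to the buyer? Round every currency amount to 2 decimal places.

FOB: the seller bears costs until goods are on board at the origin port; the buyer bears freight, insurance and all costs thereafter.
Already in the invoice (seller's account under FOB): inland to port, export clearance, origin terminal — exclude.
CIF value = FOB price + freight + insurance = 51684.70 + 4070.95 + 627.40 = 56383.05
Import duty = 56383.05 × 4.1% = 2311.71
Buyer bears: freight 4070.95 + insurance 627.40 + brokerage 84.38 + duty 2311.71 = 7094.44
Landed cost = invoice 51684.70 + 7094.44 = 58779.14

Total landed cost: CAD 58779.14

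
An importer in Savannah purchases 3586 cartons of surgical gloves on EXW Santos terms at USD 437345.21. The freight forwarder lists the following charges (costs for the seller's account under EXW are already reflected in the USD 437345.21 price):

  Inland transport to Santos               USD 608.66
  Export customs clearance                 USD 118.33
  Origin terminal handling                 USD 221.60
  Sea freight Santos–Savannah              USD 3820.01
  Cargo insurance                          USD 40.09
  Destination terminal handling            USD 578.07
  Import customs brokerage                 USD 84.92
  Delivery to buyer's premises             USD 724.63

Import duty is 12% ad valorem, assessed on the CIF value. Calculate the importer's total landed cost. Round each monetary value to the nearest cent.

EXW: the seller makes goods available at their premises; the buyer bears all onward costs.
CIF value = EXW price + inland to port + export clearance + origin terminal + freight + insurance = 437345.21 + 608.66 + 118.33 + 221.60 + 3820.01 + 40.09 = 442153.90
Import duty = 442153.90 × 12% = 53058.47
Buyer bears: inland to port 608.66 + export clearance 118.33 + origin terminal 221.60 + freight 3820.01 + insurance 40.09 + destination terminal 578.07 + brokerage 84.92 + delivery 724.63 + duty 53058.47 = 59254.78
Landed cost = invoice 437345.21 + 59254.78 = 496599.99

Total landed cost: USD 496599.99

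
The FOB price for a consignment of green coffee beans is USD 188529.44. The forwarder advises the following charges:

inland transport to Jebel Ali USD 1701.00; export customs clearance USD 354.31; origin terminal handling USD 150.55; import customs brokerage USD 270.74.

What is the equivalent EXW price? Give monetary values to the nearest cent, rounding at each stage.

Not relevant to the conversion: brokerage — on the buyer under both terms; not part of either seller's price.
From FOB to EXW, the seller no longer bears: inland to port, export clearance, origin terminal.
EXW price = 188529.44 − 1701.00 − 354.31 − 150.55 = 186323.58

EXW price: USD 186323.58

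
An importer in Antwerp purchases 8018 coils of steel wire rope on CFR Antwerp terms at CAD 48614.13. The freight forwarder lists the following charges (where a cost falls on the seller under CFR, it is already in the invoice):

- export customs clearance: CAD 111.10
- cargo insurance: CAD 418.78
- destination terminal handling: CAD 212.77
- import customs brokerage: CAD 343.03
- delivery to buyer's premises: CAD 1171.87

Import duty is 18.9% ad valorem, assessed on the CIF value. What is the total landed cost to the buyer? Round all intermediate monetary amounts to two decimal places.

CFR: the seller pays costs through ocean freight to the destination port, but not insurance.
Already in the invoice (seller's account under CFR): export clearance — exclude.
CIF value = CFR price + insurance = 48614.13 + 418.78 = 49032.91
Import duty = 49032.91 × 18.9% = 9267.22
Buyer bears: insurance 418.78 + destination terminal 212.77 + brokerage 343.03 + delivery 1171.87 + duty 9267.22 = 11413.67
Landed cost = invoice 48614.13 + 11413.67 = 60027.80

Total landed cost: CAD 60027.80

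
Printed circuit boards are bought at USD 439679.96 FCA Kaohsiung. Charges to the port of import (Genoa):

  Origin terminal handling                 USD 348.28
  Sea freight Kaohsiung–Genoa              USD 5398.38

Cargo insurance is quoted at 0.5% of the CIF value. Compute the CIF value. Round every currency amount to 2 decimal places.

CIF value: USD 447664.94

Let C be the CIF value. C = FCA price + pre-shipment costs + freight + 0.5% × C
C − 0.5% × C = 439679.96 + 348.28 + 5398.38
0.995 × C = 445426.62
C = 445426.62 / 0.995 = 447664.94
Insurance premium = 0.5% × 447664.94 = 2238.32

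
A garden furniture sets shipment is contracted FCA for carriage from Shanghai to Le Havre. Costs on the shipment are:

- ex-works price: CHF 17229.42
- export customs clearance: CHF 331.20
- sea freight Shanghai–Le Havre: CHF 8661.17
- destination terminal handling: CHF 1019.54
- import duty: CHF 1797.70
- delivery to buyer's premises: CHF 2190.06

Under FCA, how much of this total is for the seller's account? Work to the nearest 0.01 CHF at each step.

Seller's account: CHF 17560.62

FCA: the seller delivers export-cleared goods to the carrier; the buyer bears costs from that point.
Seller's account: goods 17229.42 + export clearance 331.20 = 17560.62
Buyer's account: freight 8661.17 + destination terminal 1019.54 + duty 1797.70 + delivery 2190.06 = 13668.47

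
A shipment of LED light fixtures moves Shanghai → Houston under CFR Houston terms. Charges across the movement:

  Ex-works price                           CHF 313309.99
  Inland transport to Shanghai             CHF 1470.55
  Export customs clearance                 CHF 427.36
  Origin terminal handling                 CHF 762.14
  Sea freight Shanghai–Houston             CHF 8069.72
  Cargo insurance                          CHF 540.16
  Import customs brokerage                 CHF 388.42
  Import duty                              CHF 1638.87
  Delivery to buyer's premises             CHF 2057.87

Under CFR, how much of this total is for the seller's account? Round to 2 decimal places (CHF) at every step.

CFR: the seller pays costs through ocean freight to the destination port, but not insurance.
Seller's account: goods 313309.99 + inland to port 1470.55 + export clearance 427.36 + origin terminal 762.14 + freight 8069.72 = 324039.76
Buyer's account: insurance 540.16 + brokerage 388.42 + duty 1638.87 + delivery 2057.87 = 4625.32

Seller's account: CHF 324039.76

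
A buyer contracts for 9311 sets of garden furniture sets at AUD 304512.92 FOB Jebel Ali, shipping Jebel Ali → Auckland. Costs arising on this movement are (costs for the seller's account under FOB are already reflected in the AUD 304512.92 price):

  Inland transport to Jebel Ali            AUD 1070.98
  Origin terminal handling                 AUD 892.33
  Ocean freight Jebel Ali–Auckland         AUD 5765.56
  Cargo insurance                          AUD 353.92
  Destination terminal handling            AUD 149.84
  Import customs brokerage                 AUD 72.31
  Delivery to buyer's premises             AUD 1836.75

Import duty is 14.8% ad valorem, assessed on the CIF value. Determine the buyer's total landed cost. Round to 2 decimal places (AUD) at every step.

FOB: the seller bears costs until goods are on board at the origin port; the buyer bears freight, insurance and all costs thereafter.
Already in the invoice (seller's account under FOB): inland to port, origin terminal — exclude.
CIF value = FOB price + freight + insurance = 304512.92 + 5765.56 + 353.92 = 310632.40
Import duty = 310632.40 × 14.8% = 45973.60
Buyer bears: freight 5765.56 + insurance 353.92 + destination terminal 149.84 + brokerage 72.31 + delivery 1836.75 + duty 45973.60 = 54151.98
Landed cost = invoice 304512.92 + 54151.98 = 358664.90

Total landed cost: AUD 358664.90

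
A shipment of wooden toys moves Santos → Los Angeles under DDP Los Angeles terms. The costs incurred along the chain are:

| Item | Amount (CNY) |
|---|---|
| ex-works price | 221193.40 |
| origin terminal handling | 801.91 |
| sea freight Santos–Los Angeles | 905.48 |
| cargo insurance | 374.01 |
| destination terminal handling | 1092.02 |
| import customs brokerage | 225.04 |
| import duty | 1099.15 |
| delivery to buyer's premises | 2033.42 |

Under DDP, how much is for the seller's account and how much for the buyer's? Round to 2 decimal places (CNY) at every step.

Seller: CNY 227724.43; buyer: CNY 0.00

DDP: the seller bears all costs including import duty.
Seller's account: goods 221193.40 + origin terminal 801.91 + freight 905.48 + insurance 374.01 + destination terminal 1092.02 + brokerage 225.04 + duty 1099.15 + delivery 2033.42 = 227724.43
Buyer's account: 0.00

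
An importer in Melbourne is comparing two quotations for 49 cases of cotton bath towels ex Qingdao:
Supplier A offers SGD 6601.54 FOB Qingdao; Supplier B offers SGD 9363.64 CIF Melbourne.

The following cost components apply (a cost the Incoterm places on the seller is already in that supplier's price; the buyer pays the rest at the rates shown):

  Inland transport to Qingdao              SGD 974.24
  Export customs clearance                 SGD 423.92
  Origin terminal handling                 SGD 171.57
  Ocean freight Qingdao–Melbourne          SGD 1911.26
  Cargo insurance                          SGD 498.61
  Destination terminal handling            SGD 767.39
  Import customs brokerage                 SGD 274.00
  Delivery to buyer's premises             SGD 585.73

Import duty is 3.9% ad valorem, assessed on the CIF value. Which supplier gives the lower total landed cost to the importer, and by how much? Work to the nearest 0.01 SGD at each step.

Supplier A is cheaper by SGD 365.97

Supplier A (FOB):
CIF value = FOB price + freight + insurance = 6601.54 + 1911.26 + 498.61 = 9011.41
Import duty = 9011.41 × 3.9% = 351.44
Buyer bears (A): 1911.26 + 498.61 + 767.39 + 274.00 + 585.73 = 4036.99
Landed cost (A) = invoice 6601.54 + 4036.99 + duty 351.44 = 10989.97
Supplier B (CIF):
The CIF price already equals the CIF value: 9363.64
Import duty = 9363.64 × 3.9% = 365.18
Buyer bears (B): 767.39 + 274.00 + 585.73 = 1627.12
Landed cost (B) = invoice 9363.64 + 1627.12 + duty 365.18 = 11355.94
Difference = |10989.97 − 11355.94| = 365.97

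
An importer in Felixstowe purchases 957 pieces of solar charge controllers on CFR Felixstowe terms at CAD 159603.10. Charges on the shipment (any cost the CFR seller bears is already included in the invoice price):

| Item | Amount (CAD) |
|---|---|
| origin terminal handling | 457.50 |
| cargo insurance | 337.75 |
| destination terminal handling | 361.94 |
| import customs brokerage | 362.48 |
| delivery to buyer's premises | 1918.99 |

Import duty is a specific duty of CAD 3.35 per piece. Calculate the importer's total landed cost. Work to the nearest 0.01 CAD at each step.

CFR: the seller pays costs through ocean freight to the destination port, but not insurance.
Already in the invoice (seller's account under CFR): origin terminal — exclude.
CIF value = CFR price + insurance = 159603.10 + 337.75 = 159940.85
Import duty = 957 × 3.35 = 3205.95
Buyer bears: insurance 337.75 + destination terminal 361.94 + brokerage 362.48 + delivery 1918.99 + duty 3205.95 = 6187.11
Landed cost = invoice 159603.10 + 6187.11 = 165790.21

Total landed cost: CAD 165790.21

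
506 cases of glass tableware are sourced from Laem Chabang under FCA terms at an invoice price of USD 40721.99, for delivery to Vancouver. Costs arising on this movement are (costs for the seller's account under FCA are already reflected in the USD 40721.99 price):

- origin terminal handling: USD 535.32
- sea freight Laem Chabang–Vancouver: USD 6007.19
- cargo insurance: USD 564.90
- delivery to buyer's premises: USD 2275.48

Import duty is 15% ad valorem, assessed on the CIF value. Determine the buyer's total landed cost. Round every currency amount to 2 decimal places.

Total landed cost: USD 57279.29

FCA: the seller delivers export-cleared goods to the carrier; the buyer bears costs from that point.
CIF value = FCA price + origin terminal + freight + insurance = 40721.99 + 535.32 + 6007.19 + 564.90 = 47829.40
Import duty = 47829.40 × 15% = 7174.41
Buyer bears: origin terminal 535.32 + freight 6007.19 + insurance 564.90 + delivery 2275.48 + duty 7174.41 = 16557.30
Landed cost = invoice 40721.99 + 16557.30 = 57279.29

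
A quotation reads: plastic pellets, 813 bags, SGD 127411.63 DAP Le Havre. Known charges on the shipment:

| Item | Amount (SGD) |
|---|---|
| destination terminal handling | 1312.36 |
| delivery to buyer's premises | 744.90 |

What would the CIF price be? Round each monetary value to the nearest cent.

From DAP to CIF, the seller no longer bears: destination terminal, delivery.
CIF price = 127411.63 − 1312.36 − 744.90 = 125354.37

CIF price: SGD 125354.37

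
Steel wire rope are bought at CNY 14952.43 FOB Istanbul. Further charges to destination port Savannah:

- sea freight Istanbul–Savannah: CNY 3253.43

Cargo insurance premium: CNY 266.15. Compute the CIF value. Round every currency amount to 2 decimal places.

CIF value: CNY 18472.01

CIF = FOB price + freight + insurance
CIF = 14952.43 + 3253.43 + 266.15 = 18472.01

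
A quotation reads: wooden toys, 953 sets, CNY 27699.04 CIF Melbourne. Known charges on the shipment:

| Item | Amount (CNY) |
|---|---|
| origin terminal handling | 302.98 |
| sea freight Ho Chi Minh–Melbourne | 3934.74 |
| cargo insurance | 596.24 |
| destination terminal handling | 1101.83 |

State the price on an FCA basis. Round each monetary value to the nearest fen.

FCA price: CNY 22865.08

Not relevant to the conversion: destination terminal — on the buyer under both terms; not part of either seller's price.
From CIF to FCA, the seller no longer bears: origin terminal, freight, insurance.
FCA price = 27699.04 − 302.98 − 3934.74 − 596.24 = 22865.08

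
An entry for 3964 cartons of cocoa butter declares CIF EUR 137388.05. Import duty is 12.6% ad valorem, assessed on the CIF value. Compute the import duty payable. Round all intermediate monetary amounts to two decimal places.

Import duty: EUR 17310.89

Import duty = 137388.05 × 12.6% = 17310.89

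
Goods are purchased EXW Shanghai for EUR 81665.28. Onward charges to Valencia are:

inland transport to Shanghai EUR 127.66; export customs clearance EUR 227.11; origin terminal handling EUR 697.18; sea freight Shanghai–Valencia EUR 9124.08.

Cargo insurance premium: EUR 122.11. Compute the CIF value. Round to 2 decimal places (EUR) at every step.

CIF value: EUR 91963.42

CIF = EXW price + pre-shipment costs + freight + insurance
CIF = 81665.28 + 127.66 + 227.11 + 697.18 + 9124.08 + 122.11 = 91963.42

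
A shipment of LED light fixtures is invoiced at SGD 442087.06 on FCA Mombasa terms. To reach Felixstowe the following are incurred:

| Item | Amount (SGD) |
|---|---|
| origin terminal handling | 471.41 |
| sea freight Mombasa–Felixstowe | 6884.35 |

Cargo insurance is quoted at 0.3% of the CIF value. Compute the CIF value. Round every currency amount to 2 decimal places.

CIF value: SGD 450795.21

Let C be the CIF value. C = FCA price + pre-shipment costs + freight + 0.3% × C
C − 0.3% × C = 442087.06 + 471.41 + 6884.35
0.997 × C = 449442.82
C = 449442.82 / 0.997 = 450795.21
Insurance premium = 0.3% × 450795.21 = 1352.39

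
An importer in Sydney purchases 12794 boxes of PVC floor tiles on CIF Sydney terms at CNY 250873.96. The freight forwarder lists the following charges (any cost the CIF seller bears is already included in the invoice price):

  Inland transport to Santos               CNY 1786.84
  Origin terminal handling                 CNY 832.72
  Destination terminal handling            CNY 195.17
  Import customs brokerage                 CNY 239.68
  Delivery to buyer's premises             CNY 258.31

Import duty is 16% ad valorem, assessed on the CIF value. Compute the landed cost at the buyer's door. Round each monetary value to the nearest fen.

CIF: the seller pays costs through ocean freight and marine insurance to the destination port.
Already in the invoice (seller's account under CIF): inland to port, origin terminal — exclude.
The CIF price already equals the CIF value: 250873.96
Import duty = 250873.96 × 16% = 40139.83
Buyer bears: destination terminal 195.17 + brokerage 239.68 + delivery 258.31 + duty 40139.83 = 40832.99
Landed cost = invoice 250873.96 + 40832.99 = 291706.95

Total landed cost: CNY 291706.95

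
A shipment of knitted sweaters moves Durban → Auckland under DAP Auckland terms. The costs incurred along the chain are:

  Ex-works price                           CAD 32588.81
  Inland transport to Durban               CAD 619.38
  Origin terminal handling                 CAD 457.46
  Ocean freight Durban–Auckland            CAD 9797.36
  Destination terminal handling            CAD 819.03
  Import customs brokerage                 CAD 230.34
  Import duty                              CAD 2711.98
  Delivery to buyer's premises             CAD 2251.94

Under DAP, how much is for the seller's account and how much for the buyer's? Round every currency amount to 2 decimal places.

Seller: CAD 46533.98; buyer: CAD 2942.32

DAP: the seller bears all costs to the named destination except import duty and clearance.
Seller's account: goods 32588.81 + inland to port 619.38 + origin terminal 457.46 + freight 9797.36 + destination terminal 819.03 + delivery 2251.94 = 46533.98
Buyer's account: brokerage 230.34 + duty 2711.98 = 2942.32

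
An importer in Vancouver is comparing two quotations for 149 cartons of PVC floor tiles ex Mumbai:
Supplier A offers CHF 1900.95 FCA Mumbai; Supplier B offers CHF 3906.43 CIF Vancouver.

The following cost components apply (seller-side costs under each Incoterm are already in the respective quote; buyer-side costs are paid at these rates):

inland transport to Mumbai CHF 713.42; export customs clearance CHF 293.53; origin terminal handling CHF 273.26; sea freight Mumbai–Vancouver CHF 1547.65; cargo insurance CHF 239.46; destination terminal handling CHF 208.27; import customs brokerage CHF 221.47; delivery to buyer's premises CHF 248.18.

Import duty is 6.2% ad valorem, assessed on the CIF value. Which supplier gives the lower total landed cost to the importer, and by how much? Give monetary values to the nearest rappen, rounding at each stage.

Supplier A (FCA):
CIF value = FCA price + origin terminal + freight + insurance = 1900.95 + 273.26 + 1547.65 + 239.46 = 3961.32
Import duty = 3961.32 × 6.2% = 245.60
Buyer bears (A): 273.26 + 1547.65 + 239.46 + 208.27 + 221.47 + 248.18 = 2738.29
Landed cost (A) = invoice 1900.95 + 2738.29 + duty 245.60 = 4884.84
Supplier B (CIF):
The CIF price already equals the CIF value: 3906.43
Import duty = 3906.43 × 6.2% = 242.20
Buyer bears (B): 208.27 + 221.47 + 248.18 = 677.92
Landed cost (B) = invoice 3906.43 + 677.92 + duty 242.20 = 4826.55
Difference = |4884.84 − 4826.55| = 58.29

Supplier B is cheaper by CHF 58.29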